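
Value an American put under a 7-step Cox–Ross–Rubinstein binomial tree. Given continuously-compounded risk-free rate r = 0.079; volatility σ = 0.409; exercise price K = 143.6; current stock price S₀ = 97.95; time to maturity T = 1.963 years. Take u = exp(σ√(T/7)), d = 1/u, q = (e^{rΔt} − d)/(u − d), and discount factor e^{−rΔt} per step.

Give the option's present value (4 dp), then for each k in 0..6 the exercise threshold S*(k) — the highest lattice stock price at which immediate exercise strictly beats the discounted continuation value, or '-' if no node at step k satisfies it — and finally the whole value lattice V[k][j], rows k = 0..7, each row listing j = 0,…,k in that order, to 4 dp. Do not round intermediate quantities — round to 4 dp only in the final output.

Δt=0.28043, u=1.24183, d=0.80526, q=0.49738, disc=e^(-rΔt)=0.97809
k=7 terminal: V=max(K-S,0) → 122.0938 110.4343 92.4536 64.7246 21.9625 0.0000 0.0000 0.0000
k=6: j=0 S=26.7071 intr=116.8929 cont=113.7466 V=116.8929[EX]; j=1 S=41.1863 intr=102.4137 cont=99.2674 V=102.4137[EX]; j=2 S=63.5153 intr=80.0847 cont=76.9384 V=80.0847[EX]; j=3 S=97.9500 intr=45.6500 cont=42.5037 V=45.6500[EX]; j=4 S=151.0534 intr=0.0000 cont=10.7970 V=10.7970[hold]; j=5 S=232.9466 intr=0.0000 cont=0.0000 V=0.0000[hold]; j=6 S=359.2381 intr=0.0000 cont=0.0000 V=0.0000[hold]  S*(6)=97.9500
k=5: j=0 S=33.1657 intr=110.4343 cont=107.2880 V=110.4343[EX]; j=1 S=51.1464 intr=92.4536 cont=89.3072 V=92.4536[EX]; j=2 S=78.8754 intr=64.7246 cont=61.5783 V=64.7246[EX]; j=3 S=121.6375 intr=21.9625 cont=27.6946 V=27.6946[hold]; j=4 S=187.5830 intr=0.0000 cont=5.3080 V=5.3080[hold]; j=5 S=289.2806 intr=0.0000 cont=0.0000 V=0.0000[hold]  S*(5)=78.8754
k=4: j=0 S=41.1863 intr=102.4137 cont=99.2674 V=102.4137[EX]; j=1 S=63.5153 intr=80.0847 cont=76.9384 V=80.0847[EX]; j=2 S=97.9500 intr=45.6500 cont=45.2922 V=45.6500[EX]; j=3 S=151.0534 intr=0.0000 cont=16.1972 V=16.1972[hold]; j=4 S=232.9466 intr=0.0000 cont=2.6095 V=2.6095[hold]  S*(4)=97.9500
k=3: j=0 S=51.1464 intr=92.4536 cont=89.3072 V=92.4536[EX]; j=1 S=78.8754 intr=64.7246 cont=61.5783 V=64.7246[EX]; j=2 S=121.6375 intr=21.9625 cont=30.3217 V=30.3217[hold]; j=3 S=187.5830 intr=0.0000 cont=9.2322 V=9.2322[hold]  S*(3)=78.8754
k=2: j=0 S=63.5153 intr=80.0847 cont=76.9384 V=80.0847[EX]; j=1 S=97.9500 intr=45.6500 cont=46.5702 V=46.5702[hold]; j=2 S=151.0534 intr=0.0000 cont=19.3978 V=19.3978[hold]  S*(2)=63.5153
k=1: j=0 S=78.8754 intr=64.7246 cont=62.0260 V=64.7246[EX]; j=1 S=121.6375 intr=21.9625 cont=32.3311 V=32.3311[hold]  S*(1)=78.8754
k=0: j=0 S=97.9500 intr=45.6500 cont=47.5478 V=47.5478[hold]  S*(0)=-

price = 47.5478
boundary = - 78.8754 63.5153 78.8754 97.9500 78.8754 97.9500
tree:
47.5478
64.7246 32.3311
80.0847 46.5702 19.3978
92.4536 64.7246 30.3217 9.2322
102.4137 80.0847 45.6500 16.1972 2.6095
110.4343 92.4536 64.7246 27.6946 5.3080 0.0000
116.8929 102.4137 80.0847 45.6500 10.7970 0.0000 0.0000
122.0938 110.4343 92.4536 64.7246 21.9625 0.0000 0.0000 0.0000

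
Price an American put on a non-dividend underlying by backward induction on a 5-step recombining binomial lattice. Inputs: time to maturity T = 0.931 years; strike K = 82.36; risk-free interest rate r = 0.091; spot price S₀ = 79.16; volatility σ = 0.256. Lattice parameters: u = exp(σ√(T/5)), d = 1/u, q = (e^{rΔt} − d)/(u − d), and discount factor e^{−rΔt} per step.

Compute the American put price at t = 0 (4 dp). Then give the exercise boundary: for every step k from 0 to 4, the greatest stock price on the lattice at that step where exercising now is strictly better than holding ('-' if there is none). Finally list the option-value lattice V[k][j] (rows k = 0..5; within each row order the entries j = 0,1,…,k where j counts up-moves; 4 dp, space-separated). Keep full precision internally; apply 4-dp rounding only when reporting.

price = 7.0106
boundary = - - 63.4682 70.8812 63.4682
tree:
7.0106
11.7700 3.3283
18.8918 6.2995 0.9968
25.5296 11.4788 2.2510 0.0000
31.4731 18.8918 5.0832 0.0000 0.0000
36.7950 25.5296 11.4788 0.0000 0.0000 0.0000

params: Δt=0.18620 u=1.11680 d=0.89542 q=0.54960 e^(-rΔt)=0.98320
t_5 payoffs: 36.7950 25.5296 11.4788 0.0000 0.0000 0.0000
t_4: node(4,0) S=50.8869 payoff=31.4731 vs cont=30.0893 → 31.4731 [stop]  node(4,1) S=63.4682 payoff=18.8918 vs cont=17.5081 → 18.8918 [stop]  node(4,2) S=79.1600 payoff=3.2000 vs cont=5.0832 → 5.0832 [wait]  node(4,3) S=98.7315 payoff=0.0000 vs cont=0.0000 → 0.0000 [wait]  node(4,4) S=123.1418 payoff=0.0000 vs cont=0.0000 → 0.0000 [wait]  ⇒ S*(4)=63.4682
t_3: node(3,0) S=56.8304 payoff=25.5296 vs cont=24.1458 → 25.5296 [stop]  node(3,1) S=70.8812 payoff=11.4788 vs cont=11.1127 → 11.4788 [stop]  node(3,2) S=88.4058 payoff=0.0000 vs cont=2.2510 → 2.2510 [wait]  node(3,3) S=110.2632 payoff=0.0000 vs cont=0.0000 → 0.0000 [wait]  ⇒ S*(3)=70.8812
t_2: node(2,0) S=63.4682 payoff=18.8918 vs cont=17.5081 → 18.8918 [stop]  node(2,1) S=79.1600 payoff=3.2000 vs cont=6.2995 → 6.2995 [wait]  node(2,2) S=98.7315 payoff=0.0000 vs cont=0.9968 → 0.9968 [wait]  ⇒ S*(2)=63.4682
t_1: node(1,0) S=70.8812 payoff=11.4788 vs cont=11.7700 → 11.7700 [wait]  node(1,1) S=88.4058 payoff=0.0000 vs cont=3.3283 → 3.3283 [wait]  ⇒ S*(1)=-
t_0: node(0,0) S=79.1600 payoff=3.2000 vs cont=7.0106 → 7.0106 [wait]  ⇒ S*(0)=-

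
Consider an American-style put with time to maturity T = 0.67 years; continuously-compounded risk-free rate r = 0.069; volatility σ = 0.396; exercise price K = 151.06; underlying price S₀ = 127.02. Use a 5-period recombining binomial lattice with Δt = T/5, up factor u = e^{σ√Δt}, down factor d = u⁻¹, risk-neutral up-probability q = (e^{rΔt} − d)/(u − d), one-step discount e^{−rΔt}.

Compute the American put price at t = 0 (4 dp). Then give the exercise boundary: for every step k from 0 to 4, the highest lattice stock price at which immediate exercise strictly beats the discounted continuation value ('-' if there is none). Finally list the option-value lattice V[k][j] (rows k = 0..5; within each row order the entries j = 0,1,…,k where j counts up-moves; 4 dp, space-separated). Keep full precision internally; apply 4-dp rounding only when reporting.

price = 28.9211
boundary = - - 95.0521 109.8795 127.0200
tree:
28.9211
41.2357 16.9373
56.0079 26.9829 7.0368
68.8345 41.1805 13.0476 1.0548
79.9303 56.0079 24.0400 2.1112 0.0000
89.5287 68.8345 41.1805 4.2258 0.0000 0.0000

Δt=0.13400  u=1.15599  d=0.86506  q=0.49575  discount=0.99080
step 5 (expiry): payoffs max(K−S,0) = 89.5287 68.8345 41.1805 4.2258 0.0000 0.0000
step 4: (k=4,j=0): S=71.1297, (K−S)⁺=79.9303, hold=78.5400 ⇒ V=79.9303 exercise | (k=4,j=1): S=95.0521, (K−S)⁺=56.0079, hold=54.6177 ⇒ V=56.0079 exercise | (k=4,j=2): S=127.0200, (K−S)⁺=24.0400, hold=22.6497 ⇒ V=24.0400 exercise | (k=4,j=3): S=169.7394, (K−S)⁺=0.0000, hold=2.1112 ⇒ V=2.1112 continue | (k=4,j=4): S=226.8261, (K−S)⁺=0.0000, hold=0.0000 ⇒ V=0.0000 continue  boundary S*=127.0200
step 3: (k=3,j=0): S=82.2255, (K−S)⁺=68.8345, hold=67.4443 ⇒ V=68.8345 exercise | (k=3,j=1): S=109.8795, (K−S)⁺=41.1805, hold=39.7902 ⇒ V=41.1805 exercise | (k=3,j=2): S=146.8342, (K−S)⁺=4.2258, hold=13.0476 ⇒ V=13.0476 continue | (k=3,j=3): S=196.2175, (K−S)⁺=0.0000, hold=1.0548 ⇒ V=1.0548 continue  boundary S*=109.8795
step 2: (k=2,j=0): S=95.0521, (K−S)⁺=56.0079, hold=54.6177 ⇒ V=56.0079 exercise | (k=2,j=1): S=127.0200, (K−S)⁺=24.0400, hold=26.9829 ⇒ V=26.9829 continue | (k=2,j=2): S=169.7394, (K−S)⁺=0.0000, hold=7.0368 ⇒ V=7.0368 continue  boundary S*=95.0521
step 1: (k=1,j=0): S=109.8795, (K−S)⁺=41.1805, hold=41.2357 ⇒ V=41.2357 continue | (k=1,j=1): S=146.8342, (K−S)⁺=4.2258, hold=16.9373 ⇒ V=16.9373 continue  boundary S*=-
step 0: (k=0,j=0): S=127.0200, (K−S)⁺=24.0400, hold=28.9211 ⇒ V=28.9211 continue  boundary S*=-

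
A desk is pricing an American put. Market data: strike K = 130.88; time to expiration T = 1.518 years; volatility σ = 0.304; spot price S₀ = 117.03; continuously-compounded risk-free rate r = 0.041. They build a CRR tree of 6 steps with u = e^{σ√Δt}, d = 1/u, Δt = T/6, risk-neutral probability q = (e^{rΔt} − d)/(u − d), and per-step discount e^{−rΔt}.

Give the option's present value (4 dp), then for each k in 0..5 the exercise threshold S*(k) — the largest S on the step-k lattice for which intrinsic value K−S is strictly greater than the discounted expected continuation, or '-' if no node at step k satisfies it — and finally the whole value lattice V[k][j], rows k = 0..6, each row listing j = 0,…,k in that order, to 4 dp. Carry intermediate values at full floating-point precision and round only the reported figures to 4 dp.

Δt=0.25300  u=1.16522  d=0.85821  q=0.49581  discount=0.98968
step 6 (expiry): payoffs max(K−S,0) = 84.1225 67.3957 44.6850 13.8500 0.0000 0.0000 0.0000
step 5: (k=5,j=0): S=54.4827, (K−S)⁺=76.3973, hold=75.0467 ⇒ V=76.3973 exercise | (k=5,j=1): S=73.9732, (K−S)⁺=56.9068, hold=55.5562 ⇒ V=56.9068 exercise | (k=5,j=2): S=100.4360, (K−S)⁺=30.4440, hold=29.0934 ⇒ V=30.4440 exercise | (k=5,j=3): S=136.3656, (K−S)⁺=0.0000, hold=6.9110 ⇒ V=6.9110 continue | (k=5,j=4): S=185.1485, (K−S)⁺=0.0000, hold=0.0000 ⇒ V=0.0000 continue | (k=5,j=5): S=251.3828, (K−S)⁺=0.0000, hold=0.0000 ⇒ V=0.0000 continue  boundary S*=100.4360
step 4: (k=4,j=0): S=63.4843, (K−S)⁺=67.3957, hold=66.0451 ⇒ V=67.3957 exercise | (k=4,j=1): S=86.1950, (K−S)⁺=44.6850, hold=43.3344 ⇒ V=44.6850 exercise | (k=4,j=2): S=117.0300, (K−S)⁺=13.8500, hold=18.5823 ⇒ V=18.5823 continue | (k=4,j=3): S=158.8958, (K−S)⁺=0.0000, hold=3.4485 ⇒ V=3.4485 continue | (k=4,j=4): S=215.7386, (K−S)⁺=0.0000, hold=0.0000 ⇒ V=0.0000 continue  boundary S*=86.1950
step 3: (k=3,j=0): S=73.9732, (K−S)⁺=56.9068, hold=55.5562 ⇒ V=56.9068 exercise | (k=3,j=1): S=100.4360, (K−S)⁺=30.4440, hold=31.4155 ⇒ V=31.4155 continue | (k=3,j=2): S=136.3656, (K−S)⁺=0.0000, hold=10.9645 ⇒ V=10.9645 continue | (k=3,j=3): S=185.1485, (K−S)⁺=0.0000, hold=1.7208 ⇒ V=1.7208 continue  boundary S*=73.9732
step 2: (k=2,j=0): S=86.1950, (K−S)⁺=44.6850, hold=43.8112 ⇒ V=44.6850 exercise | (k=2,j=1): S=117.0300, (K−S)⁺=13.8500, hold=21.0561 ⇒ V=21.0561 continue | (k=2,j=2): S=158.8958, (K−S)⁺=0.0000, hold=6.3155 ⇒ V=6.3155 continue  boundary S*=86.1950
step 1: (k=1,j=0): S=100.4360, (K−S)⁺=30.4440, hold=32.6294 ⇒ V=32.6294 continue | (k=1,j=1): S=136.3656, (K−S)⁺=0.0000, hold=13.6057 ⇒ V=13.6057 continue  boundary S*=-
step 0: (k=0,j=0): S=117.0300, (K−S)⁺=13.8500, hold=22.9579 ⇒ V=22.9579 continue  boundary S*=-

price = 22.9579
boundary = - - 86.1950 73.9732 86.1950 100.4360
tree:
22.9579
32.6294 13.6057
44.6850 21.0561 6.3155
56.9068 31.4155 10.9645 1.7208
67.3957 44.6850 18.5823 3.4485 0.0000
76.3973 56.9068 30.4440 6.9110 0.0000 0.0000
84.1225 67.3957 44.6850 13.8500 0.0000 0.0000 0.0000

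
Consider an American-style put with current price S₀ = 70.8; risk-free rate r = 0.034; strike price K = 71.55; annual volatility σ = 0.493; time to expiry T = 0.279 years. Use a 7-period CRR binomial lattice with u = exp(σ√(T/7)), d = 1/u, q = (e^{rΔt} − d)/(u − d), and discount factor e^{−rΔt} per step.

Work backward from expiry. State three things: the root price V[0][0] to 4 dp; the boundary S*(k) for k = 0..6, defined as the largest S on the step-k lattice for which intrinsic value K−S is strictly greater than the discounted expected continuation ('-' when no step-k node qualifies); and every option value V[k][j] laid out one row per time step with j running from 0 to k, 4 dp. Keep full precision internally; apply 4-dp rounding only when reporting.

params: Δt=0.03986 u=1.10343 d=0.90626 q=0.48229 e^(-rΔt)=0.99865
t_7 payoffs: 36.0017 28.2679 18.8515 7.3865 0.0000 0.0000 0.0000 0.0000
t_6: node(6,0) S=39.2251 payoff=32.3249 vs cont=32.2280 → 32.3249 [stop]  node(6,1) S=47.7588 payoff=23.7912 vs cont=23.6943 → 23.7912 [stop]  node(6,2) S=58.1492 payoff=13.4008 vs cont=13.3039 → 13.4008 [stop]  node(6,3) S=70.8000 payoff=0.7500 vs cont=3.8189 → 3.8189 [wait]  node(6,4) S=86.2031 payoff=0.0000 vs cont=0.0000 → 0.0000 [wait]  node(6,5) S=104.9574 payoff=0.0000 vs cont=0.0000 → 0.0000 [wait]  node(6,6) S=127.7917 payoff=0.0000 vs cont=0.0000 → 0.0000 [wait]  ⇒ S*(6)=58.1492
t_5: node(5,0) S=43.2821 payoff=28.2679 vs cont=28.1710 → 28.2679 [stop]  node(5,1) S=52.6985 payoff=18.8515 vs cont=18.7546 → 18.8515 [stop]  node(5,2) S=64.1635 payoff=7.3865 vs cont=8.7676 → 8.7676 [wait]  node(5,3) S=78.1229 payoff=0.0000 vs cont=1.9744 → 1.9744 [wait]  node(5,4) S=95.1191 payoff=0.0000 vs cont=0.0000 → 0.0000 [wait]  node(5,5) S=115.8131 payoff=0.0000 vs cont=0.0000 → 0.0000 [wait]  ⇒ S*(5)=52.6985
t_4: node(4,0) S=47.7588 payoff=23.7912 vs cont=23.6943 → 23.7912 [stop]  node(4,1) S=58.1492 payoff=13.4008 vs cont=13.9692 → 13.9692 [wait]  node(4,2) S=70.8000 payoff=0.7500 vs cont=5.4839 → 5.4839 [wait]  node(4,3) S=86.2031 payoff=0.0000 vs cont=1.0208 → 1.0208 [wait]  node(4,4) S=104.9574 payoff=0.0000 vs cont=0.0000 → 0.0000 [wait]  ⇒ S*(4)=47.7588
t_3: node(3,0) S=52.6985 payoff=18.8515 vs cont=19.0283 → 19.0283 [wait]  node(3,1) S=64.1635 payoff=7.3865 vs cont=9.8634 → 9.8634 [wait]  node(3,2) S=78.1229 payoff=0.0000 vs cont=3.3268 → 3.3268 [wait]  node(3,3) S=95.1191 payoff=0.0000 vs cont=0.5277 → 0.5277 [wait]  ⇒ S*(3)=-
t_2: node(2,0) S=58.1492 payoff=13.4008 vs cont=14.5884 → 14.5884 [wait]  node(2,1) S=70.8000 payoff=0.7500 vs cont=6.7018 → 6.7018 [wait]  node(2,2) S=86.2031 payoff=0.0000 vs cont=1.9742 → 1.9742 [wait]  ⇒ S*(2)=-
t_1: node(1,0) S=64.1635 payoff=7.3865 vs cont=10.7701 → 10.7701 [wait]  node(1,1) S=78.1229 payoff=0.0000 vs cont=4.4157 → 4.4157 [wait]  ⇒ S*(1)=-
t_0: node(0,0) S=70.8000 payoff=0.7500 vs cont=7.6950 → 7.6950 [wait]  ⇒ S*(0)=-

price = 7.6950
boundary = - - - - 47.7588 52.6985 58.1492
tree:
7.6950
10.7701 4.4157
14.5884 6.7018 1.9742
19.0283 9.8634 3.3268 0.5277
23.7912 13.9692 5.4839 1.0208 0.0000
28.2679 18.8515 8.7676 1.9744 0.0000 0.0000
32.3249 23.7912 13.4008 3.8189 0.0000 0.0000 0.0000
36.0017 28.2679 18.8515 7.3865 0.0000 0.0000 0.0000 0.0000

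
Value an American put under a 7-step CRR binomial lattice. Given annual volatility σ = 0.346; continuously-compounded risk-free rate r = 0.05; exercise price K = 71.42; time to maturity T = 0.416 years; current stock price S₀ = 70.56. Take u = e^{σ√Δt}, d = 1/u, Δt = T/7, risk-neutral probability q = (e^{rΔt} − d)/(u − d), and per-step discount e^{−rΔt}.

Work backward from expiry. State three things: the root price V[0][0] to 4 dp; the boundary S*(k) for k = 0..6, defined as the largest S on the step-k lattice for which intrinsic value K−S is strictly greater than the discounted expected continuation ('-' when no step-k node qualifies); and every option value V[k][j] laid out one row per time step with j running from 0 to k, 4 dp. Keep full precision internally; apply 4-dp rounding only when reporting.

price = 6.2880
boundary = - - - 54.7852 50.3537 54.7852 59.6067
tree:
6.2880
9.0127 3.5632
12.4865 5.5445 1.5757
16.6348 8.3553 2.7278 0.4169
21.0663 12.0937 4.6150 0.8306 0.0000
25.1393 16.6348 7.5619 1.6548 0.0000 0.0000
28.8829 21.0663 11.8133 3.2966 0.0000 0.0000 0.0000
32.3237 25.1393 16.6348 6.5675 0.0000 0.0000 0.0000 0.0000

params: Δt=0.05943 u=1.08801 d=0.91911 q=0.49654 e^(-rΔt)=0.99703
t_7 payoffs: 32.3237 25.1393 16.6348 6.5675 0.0000 0.0000 0.0000 0.0000
t_6: node(6,0) S=42.5371 payoff=28.8829 vs cont=28.6710 → 28.8829 [stop]  node(6,1) S=50.3537 payoff=21.0663 vs cont=20.8544 → 21.0663 [stop]  node(6,2) S=59.6067 payoff=11.8133 vs cont=11.6014 → 11.8133 [stop]  node(6,3) S=70.5600 payoff=0.8600 vs cont=3.2966 → 3.2966 [wait]  node(6,4) S=83.5261 payoff=0.0000 vs cont=0.0000 → 0.0000 [wait]  node(6,5) S=98.8748 payoff=0.0000 vs cont=0.0000 → 0.0000 [wait]  node(6,6) S=117.0440 payoff=0.0000 vs cont=0.0000 → 0.0000 [wait]  ⇒ S*(6)=59.6067
t_5: node(5,0) S=46.2807 payoff=25.1393 vs cont=24.9274 → 25.1393 [stop]  node(5,1) S=54.7852 payoff=16.6348 vs cont=16.4229 → 16.6348 [stop]  node(5,2) S=64.8525 payoff=6.5675 vs cont=7.5619 → 7.5619 [wait]  node(5,3) S=76.7698 payoff=0.0000 vs cont=1.6548 → 1.6548 [wait]  node(5,4) S=90.8770 payoff=0.0000 vs cont=0.0000 → 0.0000 [wait]  node(5,5) S=107.5765 payoff=0.0000 vs cont=0.0000 → 0.0000 [wait]  ⇒ S*(5)=54.7852
t_4: node(4,0) S=50.3537 payoff=21.0663 vs cont=20.8544 → 21.0663 [stop]  node(4,1) S=59.6067 payoff=11.8133 vs cont=12.0937 → 12.0937 [wait]  node(4,2) S=70.5600 payoff=0.8600 vs cont=4.6150 → 4.6150 [wait]  node(4,3) S=83.5261 payoff=0.0000 vs cont=0.8306 → 0.8306 [wait]  node(4,4) S=98.8748 payoff=0.0000 vs cont=0.0000 → 0.0000 [wait]  ⇒ S*(4)=50.3537
t_3: node(3,0) S=54.7852 payoff=16.6348 vs cont=16.5617 → 16.6348 [stop]  node(3,1) S=64.8525 payoff=6.5675 vs cont=8.3553 → 8.3553 [wait]  node(3,2) S=76.7698 payoff=0.0000 vs cont=2.7278 → 2.7278 [wait]  node(3,3) S=90.8770 payoff=0.0000 vs cont=0.4169 → 0.4169 [wait]  ⇒ S*(3)=54.7852
t_2: node(2,0) S=59.6067 payoff=11.8133 vs cont=12.4865 → 12.4865 [wait]  node(2,1) S=70.5600 payoff=0.8600 vs cont=5.5445 → 5.5445 [wait]  node(2,2) S=83.5261 payoff=0.0000 vs cont=1.5757 → 1.5757 [wait]  ⇒ S*(2)=-
t_1: node(1,0) S=64.8525 payoff=6.5675 vs cont=9.0127 → 9.0127 [wait]  node(1,1) S=76.7698 payoff=0.0000 vs cont=3.5632 → 3.5632 [wait]  ⇒ S*(1)=-
t_0: node(0,0) S=70.5600 payoff=0.8600 vs cont=6.2880 → 6.2880 [wait]  ⇒ S*(0)=-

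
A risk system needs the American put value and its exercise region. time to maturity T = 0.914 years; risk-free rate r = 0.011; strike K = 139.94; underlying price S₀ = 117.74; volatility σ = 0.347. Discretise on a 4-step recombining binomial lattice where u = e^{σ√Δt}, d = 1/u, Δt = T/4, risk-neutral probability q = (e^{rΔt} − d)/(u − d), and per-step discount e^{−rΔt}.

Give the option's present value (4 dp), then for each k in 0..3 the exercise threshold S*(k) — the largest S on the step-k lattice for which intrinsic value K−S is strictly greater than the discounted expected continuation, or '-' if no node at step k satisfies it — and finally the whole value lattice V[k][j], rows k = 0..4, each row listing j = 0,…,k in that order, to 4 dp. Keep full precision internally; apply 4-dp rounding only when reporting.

price = 30.4023
boundary = - - 84.4986 99.7440
tree:
30.4023
42.0305 17.2510
55.4414 26.9005 6.2945
68.3566 40.1960 11.8211 0.0000
79.2978 55.4414 22.2000 0.0000 0.0000

Δt=0.22850  u=1.18042  d=0.84715  q=0.46618  discount=0.99749
step 4 (expiry): payoffs max(K−S,0) = 79.2978 55.4414 22.2000 0.0000 0.0000
step 3: (k=3,j=0): S=71.5834, (K−S)⁺=68.3566, hold=68.0053 ⇒ V=68.3566 exercise | (k=3,j=1): S=99.7440, (K−S)⁺=40.1960, hold=39.8447 ⇒ V=40.1960 exercise | (k=3,j=2): S=138.9829, (K−S)⁺=0.9571, hold=11.8211 ⇒ V=11.8211 continue | (k=3,j=3): S=193.6581, (K−S)⁺=0.0000, hold=0.0000 ⇒ V=0.0000 continue  boundary S*=99.7440
step 2: (k=2,j=0): S=84.4986, (K−S)⁺=55.4414, hold=55.0901 ⇒ V=55.4414 exercise | (k=2,j=1): S=117.7400, (K−S)⁺=22.2000, hold=26.9005 ⇒ V=26.9005 continue | (k=2,j=2): S=164.0584, (K−S)⁺=0.0000, hold=6.2945 ⇒ V=6.2945 continue  boundary S*=84.4986
step 1: (k=1,j=0): S=99.7440, (K−S)⁺=40.1960, hold=42.0305 ⇒ V=42.0305 continue | (k=1,j=1): S=138.9829, (K−S)⁺=0.9571, hold=17.2510 ⇒ V=17.2510 continue  boundary S*=-
step 0: (k=0,j=0): S=117.7400, (K−S)⁺=22.2000, hold=30.4023 ⇒ V=30.4023 continue  boundary S*=-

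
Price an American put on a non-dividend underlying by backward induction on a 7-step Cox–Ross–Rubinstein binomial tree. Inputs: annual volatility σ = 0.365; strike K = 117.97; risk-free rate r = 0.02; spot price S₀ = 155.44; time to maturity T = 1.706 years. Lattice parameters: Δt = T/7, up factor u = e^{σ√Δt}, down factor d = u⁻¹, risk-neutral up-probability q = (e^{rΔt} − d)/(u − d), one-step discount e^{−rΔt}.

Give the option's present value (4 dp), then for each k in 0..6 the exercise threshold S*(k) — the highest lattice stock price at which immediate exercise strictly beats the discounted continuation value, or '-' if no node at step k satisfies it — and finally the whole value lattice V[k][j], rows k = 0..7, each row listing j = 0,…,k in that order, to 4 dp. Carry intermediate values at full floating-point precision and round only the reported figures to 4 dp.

price = 10.0570
boundary = - - - - - 63.1368 75.6030
tree:
10.0570
15.1377 4.3993
22.1715 7.3177 1.1352
31.3925 11.9443 2.1465 0.0000
42.6015 19.0066 4.0587 0.0000 0.0000
54.8332 29.1726 7.6746 0.0000 0.0000 0.0000
65.2438 42.3670 14.5116 0.0000 0.0000 0.0000 0.0000
73.9378 54.8332 27.4395 0.0000 0.0000 0.0000 0.0000 0.0000

params: Δt=0.24371 u=1.19745 d=0.83511 q=0.46856 e^(-rΔt)=0.99514
t_7 payoffs: 73.9378 54.8332 27.4395 0.0000 0.0000 0.0000 0.0000 0.0000
t_6: node(6,0) S=52.7262 payoff=65.2438 vs cont=64.6701 → 65.2438 [stop]  node(6,1) S=75.6030 payoff=42.3670 vs cont=41.7934 → 42.3670 [stop]  node(6,2) S=108.4054 payoff=9.5646 vs cont=14.5116 → 14.5116 [wait]  node(6,3) S=155.4400 payoff=0.0000 vs cont=0.0000 → 0.0000 [wait]  node(6,4) S=222.8819 payoff=0.0000 vs cont=0.0000 → 0.0000 [wait]  node(6,5) S=319.5853 payoff=0.0000 vs cont=0.0000 → 0.0000 [wait]  node(6,6) S=458.2461 payoff=0.0000 vs cont=0.0000 → 0.0000 [wait]  ⇒ S*(6)=75.6030
t_5: node(5,0) S=63.1368 payoff=54.8332 vs cont=54.2596 → 54.8332 [stop]  node(5,1) S=90.5305 payoff=27.4395 vs cont=29.1726 → 29.1726 [wait]  node(5,2) S=129.8096 payoff=0.0000 vs cont=7.6746 → 7.6746 [wait]  node(5,3) S=186.1310 payoff=0.0000 vs cont=0.0000 → 0.0000 [wait]  node(5,4) S=266.8891 payoff=0.0000 vs cont=0.0000 → 0.0000 [wait]  node(5,5) S=382.6862 payoff=0.0000 vs cont=0.0000 → 0.0000 [wait]  ⇒ S*(5)=63.1368
t_4: node(4,0) S=75.6030 payoff=42.3670 vs cont=42.6015 → 42.6015 [wait]  node(4,1) S=108.4054 payoff=9.5646 vs cont=19.0066 → 19.0066 [wait]  node(4,2) S=155.4400 payoff=0.0000 vs cont=4.0587 → 4.0587 [wait]  node(4,3) S=222.8819 payoff=0.0000 vs cont=0.0000 → 0.0000 [wait]  node(4,4) S=319.5853 payoff=0.0000 vs cont=0.0000 → 0.0000 [wait]  ⇒ S*(4)=-
t_3: node(3,0) S=90.5305 payoff=27.4395 vs cont=31.3925 → 31.3925 [wait]  node(3,1) S=129.8096 payoff=0.0000 vs cont=11.9443 → 11.9443 [wait]  node(3,2) S=186.1310 payoff=0.0000 vs cont=2.1465 → 2.1465 [wait]  node(3,3) S=266.8891 payoff=0.0000 vs cont=0.0000 → 0.0000 [wait]  ⇒ S*(3)=-
t_2: node(2,0) S=108.4054 payoff=9.5646 vs cont=22.1715 → 22.1715 [wait]  node(2,1) S=155.4400 payoff=0.0000 vs cont=7.3177 → 7.3177 [wait]  node(2,2) S=222.8819 payoff=0.0000 vs cont=1.1352 → 1.1352 [wait]  ⇒ S*(2)=-
t_1: node(1,0) S=129.8096 payoff=0.0000 vs cont=15.1377 → 15.1377 [wait]  node(1,1) S=186.1310 payoff=0.0000 vs cont=4.3993 → 4.3993 [wait]  ⇒ S*(1)=-
t_0: node(0,0) S=155.4400 payoff=0.0000 vs cont=10.0570 → 10.0570 [wait]  ⇒ S*(0)=-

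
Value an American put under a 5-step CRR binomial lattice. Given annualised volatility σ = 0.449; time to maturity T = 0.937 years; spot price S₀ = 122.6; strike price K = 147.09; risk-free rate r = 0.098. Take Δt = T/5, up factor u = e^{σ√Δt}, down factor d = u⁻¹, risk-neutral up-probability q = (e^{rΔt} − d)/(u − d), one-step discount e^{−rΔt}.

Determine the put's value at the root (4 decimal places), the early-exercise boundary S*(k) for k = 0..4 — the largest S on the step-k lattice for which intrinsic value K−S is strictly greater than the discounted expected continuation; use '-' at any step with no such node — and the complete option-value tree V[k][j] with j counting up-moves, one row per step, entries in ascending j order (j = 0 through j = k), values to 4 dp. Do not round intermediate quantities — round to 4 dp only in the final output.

params: Δt=0.18740 u=1.21455 d=0.82335 q=0.49894 e^(-rΔt)=0.98180
t_5 payoffs: 100.7005 78.6598 46.1470 0.0000 0.0000 0.0000
t_4: node(4,0) S=56.3422 payoff=90.7478 vs cont=88.0711 → 90.7478 [stop]  node(4,1) S=83.1117 payoff=63.9783 vs cont=61.3016 → 63.9783 [stop]  node(4,2) S=122.6000 payoff=24.4900 vs cont=22.7016 → 24.4900 [stop]  node(4,3) S=180.8501 payoff=0.0000 vs cont=0.0000 → 0.0000 [wait]  node(4,4) S=266.7763 payoff=0.0000 vs cont=0.0000 → 0.0000 [wait]  ⇒ S*(4)=122.6000
t_3: node(3,0) S=68.4302 payoff=78.6598 vs cont=75.9831 → 78.6598 [stop]  node(3,1) S=100.9430 payoff=46.1470 vs cont=43.4703 → 46.1470 [stop]  node(3,2) S=148.9034 payoff=0.0000 vs cont=12.0477 → 12.0477 [wait]  node(3,3) S=219.6509 payoff=0.0000 vs cont=0.0000 → 0.0000 [wait]  ⇒ S*(3)=100.9430
t_2: node(2,0) S=83.1117 payoff=63.9783 vs cont=61.3016 → 63.9783 [stop]  node(2,1) S=122.6000 payoff=24.4900 vs cont=28.6033 → 28.6033 [wait]  node(2,2) S=180.8501 payoff=0.0000 vs cont=5.9267 → 5.9267 [wait]  ⇒ S*(2)=83.1117
t_1: node(1,0) S=100.9430 payoff=46.1470 vs cont=45.4852 → 46.1470 [stop]  node(1,1) S=148.9034 payoff=0.0000 vs cont=16.9744 → 16.9744 [wait]  ⇒ S*(1)=100.9430
t_0: node(0,0) S=122.6000 payoff=24.4900 vs cont=31.0167 → 31.0167 [wait]  ⇒ S*(0)=-

price = 31.0167
boundary = - 100.9430 83.1117 100.9430 122.6000
tree:
31.0167
46.1470 16.9744
63.9783 28.6033 5.9267
78.6598 46.1470 12.0477 0.0000
90.7478 63.9783 24.4900 0.0000 0.0000
100.7005 78.6598 46.1470 0.0000 0.0000 0.0000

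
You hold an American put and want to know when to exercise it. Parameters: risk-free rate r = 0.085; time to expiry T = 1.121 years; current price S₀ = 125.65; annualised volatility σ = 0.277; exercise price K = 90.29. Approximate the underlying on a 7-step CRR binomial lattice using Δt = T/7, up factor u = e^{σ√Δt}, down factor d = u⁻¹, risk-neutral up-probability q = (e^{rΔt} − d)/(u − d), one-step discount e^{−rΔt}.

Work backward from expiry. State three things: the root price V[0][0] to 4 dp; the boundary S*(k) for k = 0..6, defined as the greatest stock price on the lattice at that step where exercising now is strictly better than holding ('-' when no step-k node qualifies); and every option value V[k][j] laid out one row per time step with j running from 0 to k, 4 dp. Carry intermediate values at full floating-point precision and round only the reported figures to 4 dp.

price = 0.9089
boundary = - - - - - 72.1865 80.6487
tree:
0.9089
1.7388 0.2080
3.2690 0.4481 0.0038
6.0050 0.9653 0.0084 0.0000
10.6806 2.0790 0.0182 0.0000 0.0000
18.1035 4.4773 0.0395 0.0000 0.0000 0.0000
25.6778 9.6413 0.0860 0.0000 0.0000 0.0000 0.0000
32.4573 18.1035 0.1871 0.0000 0.0000 0.0000 0.0000 0.0000

Δt=0.16014  u=1.11723  d=0.89507  q=0.53401  discount=0.98648
step 7 (expiry): payoffs max(K−S,0) = 32.4573 18.1035 0.1871 0.0000 0.0000 0.0000 0.0000 0.0000
step 6: (k=6,j=0): S=64.6122, (K−S)⁺=25.6778, hold=24.4571 ⇒ V=25.6778 exercise | (k=6,j=1): S=80.6487, (K−S)⁺=9.6413, hold=8.4206 ⇒ V=9.6413 exercise | (k=6,j=2): S=100.6653, (K−S)⁺=0.0000, hold=0.0860 ⇒ V=0.0860 continue | (k=6,j=3): S=125.6500, (K−S)⁺=0.0000, hold=0.0000 ⇒ V=0.0000 continue | (k=6,j=4): S=156.8358, (K−S)⁺=0.0000, hold=0.0000 ⇒ V=0.0000 continue | (k=6,j=5): S=195.7617, (K−S)⁺=0.0000, hold=0.0000 ⇒ V=0.0000 continue | (k=6,j=6): S=244.3489, (K−S)⁺=0.0000, hold=0.0000 ⇒ V=0.0000 continue  boundary S*=80.6487
step 5: (k=5,j=0): S=72.1865, (K−S)⁺=18.1035, hold=16.8828 ⇒ V=18.1035 exercise | (k=5,j=1): S=90.1029, (K−S)⁺=0.1871, hold=4.4773 ⇒ V=4.4773 continue | (k=5,j=2): S=112.4660, (K−S)⁺=0.0000, hold=0.0395 ⇒ V=0.0395 continue | (k=5,j=3): S=140.3795, (K−S)⁺=0.0000, hold=0.0000 ⇒ V=0.0000 continue | (k=5,j=4): S=175.2211, (K−S)⁺=0.0000, hold=0.0000 ⇒ V=0.0000 continue | (k=5,j=5): S=218.7102, (K−S)⁺=0.0000, hold=0.0000 ⇒ V=0.0000 continue  boundary S*=72.1865
step 4: (k=4,j=0): S=80.6487, (K−S)⁺=9.6413, hold=10.6806 ⇒ V=10.6806 continue | (k=4,j=1): S=100.6653, (K−S)⁺=0.0000, hold=2.0790 ⇒ V=2.0790 continue | (k=4,j=2): S=125.6500, (K−S)⁺=0.0000, hold=0.0182 ⇒ V=0.0182 continue | (k=4,j=3): S=156.8358, (K−S)⁺=0.0000, hold=0.0000 ⇒ V=0.0000 continue | (k=4,j=4): S=195.7617, (K−S)⁺=0.0000, hold=0.0000 ⇒ V=0.0000 continue  boundary S*=-
step 3: (k=3,j=0): S=90.1029, (K−S)⁺=0.1871, hold=6.0050 ⇒ V=6.0050 continue | (k=3,j=1): S=112.4660, (K−S)⁺=0.0000, hold=0.9653 ⇒ V=0.9653 continue | (k=3,j=2): S=140.3795, (K−S)⁺=0.0000, hold=0.0084 ⇒ V=0.0084 continue | (k=3,j=3): S=175.2211, (K−S)⁺=0.0000, hold=0.0000 ⇒ V=0.0000 continue  boundary S*=-
step 2: (k=2,j=0): S=100.6653, (K−S)⁺=0.0000, hold=3.2690 ⇒ V=3.2690 continue | (k=2,j=1): S=125.6500, (K−S)⁺=0.0000, hold=0.4481 ⇒ V=0.4481 continue | (k=2,j=2): S=156.8358, (K−S)⁺=0.0000, hold=0.0038 ⇒ V=0.0038 continue  boundary S*=-
step 1: (k=1,j=0): S=112.4660, (K−S)⁺=0.0000, hold=1.7388 ⇒ V=1.7388 continue | (k=1,j=1): S=140.3795, (K−S)⁺=0.0000, hold=0.2080 ⇒ V=0.2080 continue  boundary S*=-
step 0: (k=0,j=0): S=125.6500, (K−S)⁺=0.0000, hold=0.9089 ⇒ V=0.9089 continue  boundary S*=-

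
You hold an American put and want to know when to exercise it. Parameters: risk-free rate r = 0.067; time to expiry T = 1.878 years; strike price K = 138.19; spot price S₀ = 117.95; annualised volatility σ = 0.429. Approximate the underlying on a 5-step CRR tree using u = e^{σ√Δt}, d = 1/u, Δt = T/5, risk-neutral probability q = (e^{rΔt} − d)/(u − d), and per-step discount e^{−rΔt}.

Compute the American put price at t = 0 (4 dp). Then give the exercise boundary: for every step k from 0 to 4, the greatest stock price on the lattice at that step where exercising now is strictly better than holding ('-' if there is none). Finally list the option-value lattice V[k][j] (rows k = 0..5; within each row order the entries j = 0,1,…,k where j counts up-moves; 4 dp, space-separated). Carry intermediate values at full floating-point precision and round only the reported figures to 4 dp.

price = 32.8724
boundary = - - 69.7157 90.6806 69.7157
tree:
32.8724
48.5101 17.8403
68.4743 29.6645 6.1035
84.5922 47.5094 12.0961 0.0000
96.9838 68.4743 23.9725 0.0000 0.0000
106.5104 84.5922 47.5094 0.0000 0.0000 0.0000

Δt=0.37560  u=1.30072  d=0.76881  q=0.48256  discount=0.97515
step 5 (expiry): payoffs max(K−S,0) = 106.5104 84.5922 47.5094 0.0000 0.0000 0.0000
step 4: (k=4,j=0): S=41.2062, (K−S)⁺=96.9838, hold=93.5496 ⇒ V=96.9838 exercise | (k=4,j=1): S=69.7157, (K−S)⁺=68.4743, hold=65.0401 ⇒ V=68.4743 exercise | (k=4,j=2): S=117.9500, (K−S)⁺=20.2400, hold=23.9725 ⇒ V=23.9725 continue | (k=4,j=3): S=199.5563, (K−S)⁺=0.0000, hold=0.0000 ⇒ V=0.0000 continue | (k=4,j=4): S=337.6238, (K−S)⁺=0.0000, hold=0.0000 ⇒ V=0.0000 continue  boundary S*=69.7157
step 3: (k=3,j=0): S=53.5978, (K−S)⁺=84.5922, hold=81.1581 ⇒ V=84.5922 exercise | (k=3,j=1): S=90.6806, (K−S)⁺=47.5094, hold=45.8316 ⇒ V=47.5094 exercise | (k=3,j=2): S=153.4199, (K−S)⁺=0.0000, hold=12.0961 ⇒ V=12.0961 continue | (k=3,j=3): S=259.5669, (K−S)⁺=0.0000, hold=0.0000 ⇒ V=0.0000 continue  boundary S*=90.6806
step 2: (k=2,j=0): S=69.7157, (K−S)⁺=68.4743, hold=65.0401 ⇒ V=68.4743 exercise | (k=2,j=1): S=117.9500, (K−S)⁺=20.2400, hold=29.6645 ⇒ V=29.6645 continue | (k=2,j=2): S=199.5563, (K−S)⁺=0.0000, hold=6.1035 ⇒ V=6.1035 continue  boundary S*=69.7157
step 1: (k=1,j=0): S=90.6806, (K−S)⁺=47.5094, hold=48.5101 ⇒ V=48.5101 continue | (k=1,j=1): S=153.4199, (K−S)⁺=0.0000, hold=17.8403 ⇒ V=17.8403 continue  boundary S*=-
step 0: (k=0,j=0): S=117.9500, (K−S)⁺=20.2400, hold=32.8724 ⇒ V=32.8724 continue  boundary S*=-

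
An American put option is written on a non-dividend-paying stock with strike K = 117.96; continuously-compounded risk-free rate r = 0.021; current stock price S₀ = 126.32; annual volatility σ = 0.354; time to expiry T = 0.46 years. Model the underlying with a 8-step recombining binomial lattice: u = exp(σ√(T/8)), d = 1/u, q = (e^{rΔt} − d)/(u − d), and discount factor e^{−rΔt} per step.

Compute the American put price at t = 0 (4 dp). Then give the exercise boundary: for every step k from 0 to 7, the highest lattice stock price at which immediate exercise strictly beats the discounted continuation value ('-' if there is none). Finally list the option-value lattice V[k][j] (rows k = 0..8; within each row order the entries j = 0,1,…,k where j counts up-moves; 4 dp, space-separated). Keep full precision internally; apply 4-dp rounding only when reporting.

price = 7.8372
boundary = - - - - - 82.6312 89.9518 97.9209
tree:
7.8372
11.3228 4.1687
15.8963 6.5120 1.6996
21.5859 9.9161 2.9267 0.4056
28.2108 14.6302 4.9530 0.7900 0.0000
35.3288 20.7498 8.1918 1.5385 0.0000 0.0000
42.0536 28.0082 13.1216 2.9963 0.0000 0.0000 0.0000
48.2311 35.3288 20.0391 5.8352 0.0000 0.0000 0.0000 0.0000
53.9059 42.0536 28.0082 11.3640 0.0000 0.0000 0.0000 0.0000 0.0000

Δt=0.05750  u=1.08859  d=0.91862  q=0.48590  discount=0.99879
step 8 (expiry): payoffs max(K−S,0) = 53.9059 42.0536 28.0082 11.3640 0.0000 0.0000 0.0000 0.0000 0.0000
step 7: (k=7,j=0): S=69.7289, (K−S)⁺=48.2311, hold=48.0888 ⇒ V=48.2311 exercise | (k=7,j=1): S=82.6312, (K−S)⁺=35.3288, hold=35.1865 ⇒ V=35.3288 exercise | (k=7,j=2): S=97.9209, (K−S)⁺=20.0391, hold=19.8968 ⇒ V=20.0391 exercise | (k=7,j=3): S=116.0397, (K−S)⁺=1.9203, hold=5.8352 ⇒ V=5.8352 continue | (k=7,j=4): S=137.5111, (K−S)⁺=0.0000, hold=0.0000 ⇒ V=0.0000 continue | (k=7,j=5): S=162.9555, (K−S)⁺=0.0000, hold=0.0000 ⇒ V=0.0000 continue | (k=7,j=6): S=193.1080, (K−S)⁺=0.0000, hold=0.0000 ⇒ V=0.0000 continue | (k=7,j=7): S=228.8397, (K−S)⁺=0.0000, hold=0.0000 ⇒ V=0.0000 continue  boundary S*=97.9209
step 6: (k=6,j=0): S=75.9064, (K−S)⁺=42.0536, hold=41.9112 ⇒ V=42.0536 exercise | (k=6,j=1): S=89.9518, (K−S)⁺=28.0082, hold=27.8659 ⇒ V=28.0082 exercise | (k=6,j=2): S=106.5960, (K−S)⁺=11.3640, hold=13.1216 ⇒ V=13.1216 continue | (k=6,j=3): S=126.3200, (K−S)⁺=0.0000, hold=2.9963 ⇒ V=2.9963 continue | (k=6,j=4): S=149.6936, (K−S)⁺=0.0000, hold=0.0000 ⇒ V=0.0000 continue | (k=6,j=5): S=177.3922, (K−S)⁺=0.0000, hold=0.0000 ⇒ V=0.0000 continue | (k=6,j=6): S=210.2160, (K−S)⁺=0.0000, hold=0.0000 ⇒ V=0.0000 continue  boundary S*=89.9518
step 5: (k=5,j=0): S=82.6312, (K−S)⁺=35.3288, hold=35.1865 ⇒ V=35.3288 exercise | (k=5,j=1): S=97.9209, (K−S)⁺=20.0391, hold=20.7498 ⇒ V=20.7498 continue | (k=5,j=2): S=116.0397, (K−S)⁺=1.9203, hold=8.1918 ⇒ V=8.1918 continue | (k=5,j=3): S=137.5111, (K−S)⁺=0.0000, hold=1.5385 ⇒ V=1.5385 continue | (k=5,j=4): S=162.9555, (K−S)⁺=0.0000, hold=0.0000 ⇒ V=0.0000 continue | (k=5,j=5): S=193.1080, (K−S)⁺=0.0000, hold=0.0000 ⇒ V=0.0000 continue  boundary S*=82.6312
step 4: (k=4,j=0): S=89.9518, (K−S)⁺=28.0082, hold=28.2108 ⇒ V=28.2108 continue | (k=4,j=1): S=106.5960, (K−S)⁺=11.3640, hold=14.6302 ⇒ V=14.6302 continue | (k=4,j=2): S=126.3200, (K−S)⁺=0.0000, hold=4.9530 ⇒ V=4.9530 continue | (k=4,j=3): S=149.6936, (K−S)⁺=0.0000, hold=0.7900 ⇒ V=0.7900 continue | (k=4,j=4): S=177.3922, (K−S)⁺=0.0000, hold=0.0000 ⇒ V=0.0000 continue  boundary S*=-
step 3: (k=3,j=0): S=97.9209, (K−S)⁺=20.0391, hold=21.5859 ⇒ V=21.5859 continue | (k=3,j=1): S=116.0397, (K−S)⁺=1.9203, hold=9.9161 ⇒ V=9.9161 continue | (k=3,j=2): S=137.5111, (K−S)⁺=0.0000, hold=2.9267 ⇒ V=2.9267 continue | (k=3,j=3): S=162.9555, (K−S)⁺=0.0000, hold=0.4056 ⇒ V=0.4056 continue  boundary S*=-
step 2: (k=2,j=0): S=106.5960, (K−S)⁺=11.3640, hold=15.8963 ⇒ V=15.8963 continue | (k=2,j=1): S=126.3200, (K−S)⁺=0.0000, hold=6.5120 ⇒ V=6.5120 continue | (k=2,j=2): S=149.6936, (K−S)⁺=0.0000, hold=1.6996 ⇒ V=1.6996 continue  boundary S*=-
step 1: (k=1,j=0): S=116.0397, (K−S)⁺=1.9203, hold=11.3228 ⇒ V=11.3228 continue | (k=1,j=1): S=137.5111, (K−S)⁺=0.0000, hold=4.1687 ⇒ V=4.1687 continue  boundary S*=-
step 0: (k=0,j=0): S=126.3200, (K−S)⁺=0.0000, hold=7.8372 ⇒ V=7.8372 continue  boundary S*=-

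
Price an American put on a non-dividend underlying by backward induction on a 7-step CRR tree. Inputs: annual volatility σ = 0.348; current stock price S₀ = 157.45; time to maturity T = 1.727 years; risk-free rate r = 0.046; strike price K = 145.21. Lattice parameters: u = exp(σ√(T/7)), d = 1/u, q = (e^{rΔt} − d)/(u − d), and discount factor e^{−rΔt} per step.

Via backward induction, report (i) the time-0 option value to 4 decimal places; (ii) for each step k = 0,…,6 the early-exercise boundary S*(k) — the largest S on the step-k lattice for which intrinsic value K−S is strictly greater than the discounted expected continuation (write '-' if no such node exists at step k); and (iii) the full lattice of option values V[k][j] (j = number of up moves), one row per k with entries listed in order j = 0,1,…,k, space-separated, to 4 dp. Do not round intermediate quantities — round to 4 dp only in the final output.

price = 17.8514
boundary = - - - 93.7423 78.8618 93.7423 111.4306
tree:
17.8514
26.2575 9.5093
37.4455 15.2130 3.7883
51.4677 23.7087 6.7162 0.8261
66.3482 35.7257 11.7409 1.6376 0.0000
78.8666 51.4677 20.1571 3.2460 0.0000 0.0000
89.3979 66.3482 33.7794 6.4340 0.0000 0.0000 0.0000
98.2574 78.8666 51.4677 12.7534 0.0000 0.0000 0.0000 0.0000

params: Δt=0.24671 u=1.18869 d=0.84126 q=0.48975 e^(-rΔt)=0.98872
t_7 payoffs: 98.2574 78.8666 51.4677 12.7534 0.0000 0.0000 0.0000 0.0000
t_6: node(6,0) S=55.8121 payoff=89.3979 vs cont=87.7592 → 89.3979 [stop]  node(6,1) S=78.8618 payoff=66.3482 vs cont=64.7096 → 66.3482 [stop]  node(6,2) S=111.4306 payoff=33.7794 vs cont=32.1407 → 33.7794 [stop]  node(6,3) S=157.4500 payoff=0.0000 vs cont=6.4340 → 6.4340 [wait]  node(6,4) S=222.4747 payoff=0.0000 vs cont=0.0000 → 0.0000 [wait]  node(6,5) S=314.3538 payoff=0.0000 vs cont=0.0000 → 0.0000 [wait]  node(6,6) S=444.1777 payoff=0.0000 vs cont=0.0000 → 0.0000 [wait]  ⇒ S*(6)=111.4306
t_5: node(5,0) S=66.3434 payoff=78.8666 vs cont=77.2280 → 78.8666 [stop]  node(5,1) S=93.7423 payoff=51.4677 vs cont=49.8290 → 51.4677 [stop]  node(5,2) S=132.4566 payoff=12.7534 vs cont=20.1571 → 20.1571 [wait]  node(5,3) S=187.1594 payoff=0.0000 vs cont=3.2460 → 3.2460 [wait]  node(5,4) S=264.4537 payoff=0.0000 vs cont=0.0000 → 0.0000 [wait]  node(5,5) S=373.6696 payoff=0.0000 vs cont=0.0000 → 0.0000 [wait]  ⇒ S*(5)=93.7423
t_4: node(4,0) S=78.8618 payoff=66.3482 vs cont=64.7096 → 66.3482 [stop]  node(4,1) S=111.4306 payoff=33.7794 vs cont=35.7257 → 35.7257 [wait]  node(4,2) S=157.4500 payoff=0.0000 vs cont=11.7409 → 11.7409 [wait]  node(4,3) S=222.4747 payoff=0.0000 vs cont=1.6376 → 1.6376 [wait]  node(4,4) S=314.3538 payoff=0.0000 vs cont=0.0000 → 0.0000 [wait]  ⇒ S*(4)=78.8618
t_3: node(3,0) S=93.7423 payoff=51.4677 vs cont=50.7715 → 51.4677 [stop]  node(3,1) S=132.4566 payoff=12.7534 vs cont=23.7087 → 23.7087 [wait]  node(3,2) S=187.1594 payoff=0.0000 vs cont=6.7162 → 6.7162 [wait]  node(3,3) S=264.4537 payoff=0.0000 vs cont=0.8261 → 0.8261 [wait]  ⇒ S*(3)=93.7423
t_2: node(2,0) S=111.4306 payoff=33.7794 vs cont=37.4455 → 37.4455 [wait]  node(2,1) S=157.4500 payoff=0.0000 vs cont=15.2130 → 15.2130 [wait]  node(2,2) S=222.4747 payoff=0.0000 vs cont=3.7883 → 3.7883 [wait]  ⇒ S*(2)=-
t_1: node(1,0) S=132.4566 payoff=12.7534 vs cont=26.2575 → 26.2575 [wait]  node(1,1) S=187.1594 payoff=0.0000 vs cont=9.5093 → 9.5093 [wait]  ⇒ S*(1)=-
t_0: node(0,0) S=157.4500 payoff=0.0000 vs cont=17.8514 → 17.8514 [wait]  ⇒ S*(0)=-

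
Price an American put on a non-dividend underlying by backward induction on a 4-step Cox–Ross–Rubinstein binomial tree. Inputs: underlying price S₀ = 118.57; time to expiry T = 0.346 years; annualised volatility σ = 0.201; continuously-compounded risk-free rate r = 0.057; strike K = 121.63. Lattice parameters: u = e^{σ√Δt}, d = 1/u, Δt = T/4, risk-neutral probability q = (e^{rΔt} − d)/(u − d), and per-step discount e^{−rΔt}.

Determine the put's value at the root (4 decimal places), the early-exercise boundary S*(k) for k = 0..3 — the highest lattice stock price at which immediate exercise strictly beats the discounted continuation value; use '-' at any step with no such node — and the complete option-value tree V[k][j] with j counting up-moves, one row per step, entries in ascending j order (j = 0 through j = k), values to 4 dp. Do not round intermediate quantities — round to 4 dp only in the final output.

Δt=0.08650, u=1.06090, d=0.94260, q=0.52701, disc=e^(-rΔt)=0.99508
k=4 terminal: V=max(K-S,0) → 28.0291 16.2817 3.0600 0.0000 0.0000
k=3: j=0 S=99.3010 intr=22.3290 cont=21.7308 V=22.3290[EX]; j=1 S=111.7638 intr=9.8662 cont=9.2680 V=9.8662[EX]; j=2 S=125.7907 intr=0.0000 cont=1.4402 V=1.4402[hold]; j=3 S=141.5780 intr=0.0000 cont=0.0000 V=0.0000[hold]  S*(3)=111.7638
k=2: j=0 S=105.3483 intr=16.2817 cont=15.6835 V=16.2817[EX]; j=1 S=118.5700 intr=3.0600 cont=5.3990 V=5.3990[hold]; j=2 S=133.4511 intr=0.0000 cont=0.6779 V=0.6779[hold]  S*(2)=105.3483
k=1: j=0 S=111.7638 intr=9.8662 cont=10.4946 V=10.4946[hold]; j=1 S=125.7907 intr=0.0000 cont=2.8966 V=2.8966[hold]  S*(1)=-
k=0: j=0 S=118.5700 intr=3.0600 cont=6.4585 V=6.4585[hold]  S*(0)=-

price = 6.4585
boundary = - - 105.3483 111.7638
tree:
6.4585
10.4946 2.8966
16.2817 5.3990 0.6779
22.3290 9.8662 1.4402 0.0000
28.0291 16.2817 3.0600 0.0000 0.0000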